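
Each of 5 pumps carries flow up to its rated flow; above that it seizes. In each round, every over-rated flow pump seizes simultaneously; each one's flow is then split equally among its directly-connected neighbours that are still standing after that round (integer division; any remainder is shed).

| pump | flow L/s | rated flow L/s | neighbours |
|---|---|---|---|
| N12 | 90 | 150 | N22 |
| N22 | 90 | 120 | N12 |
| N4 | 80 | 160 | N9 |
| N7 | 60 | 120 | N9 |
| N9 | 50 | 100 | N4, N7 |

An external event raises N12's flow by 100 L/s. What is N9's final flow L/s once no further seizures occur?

50

Round 1 — N12 at 190 > 150. N12 seizes.
  N12 sheds 190 L/s to N22: 190 each.
    N22: 90+190 = 280 > 120
Round 2 — N22 seizes.
  N22 sheds 280 L/s: no online neighbours, lost.
No further seizures.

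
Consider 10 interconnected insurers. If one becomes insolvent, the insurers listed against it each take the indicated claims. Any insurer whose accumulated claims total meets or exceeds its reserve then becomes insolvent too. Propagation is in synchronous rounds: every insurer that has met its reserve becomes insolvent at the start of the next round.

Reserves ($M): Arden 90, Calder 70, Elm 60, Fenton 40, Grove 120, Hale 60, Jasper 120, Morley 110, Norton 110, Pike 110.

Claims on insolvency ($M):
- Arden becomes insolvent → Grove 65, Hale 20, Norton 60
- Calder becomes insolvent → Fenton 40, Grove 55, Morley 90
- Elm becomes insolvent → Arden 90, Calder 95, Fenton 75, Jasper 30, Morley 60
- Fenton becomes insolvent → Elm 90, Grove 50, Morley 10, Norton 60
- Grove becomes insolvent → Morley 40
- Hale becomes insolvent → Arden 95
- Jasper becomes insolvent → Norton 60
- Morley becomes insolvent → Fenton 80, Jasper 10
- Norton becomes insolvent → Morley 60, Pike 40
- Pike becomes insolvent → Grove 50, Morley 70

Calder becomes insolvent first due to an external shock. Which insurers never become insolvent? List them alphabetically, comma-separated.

Round 1 — Calder becomes insolvent (initial).
  Fenton: +40 → 40 ≥ 40
  Grove: +55 → 55 < 120
  Morley: +90 → 90 < 110
Round 2 — Fenton becomes insolvent.
  Elm: +90 → 90 ≥ 60
  Grove: +50 → 105 < 120
  Morley: +10 → 100 < 110
  Norton: +60 → 60 < 110
Round 3 — Elm becomes insolvent.
  Arden: +90 → 90 ≥ 90
  Jasper: +30 → 30 < 120
  Morley: +60 → 160 ≥ 110
Round 4 — Arden, Morley become insolvent.
  Grove: +65 → 170 ≥ 120
  Hale: +20 → 20 < 60
  Jasper: +10 → 40 < 120
  Norton: +60 → 120 ≥ 110
Round 5 — Grove, Norton become insolvent.
  Pike: +40 → 40 < 110
No further insolvencies.

Hale, Jasper, Pike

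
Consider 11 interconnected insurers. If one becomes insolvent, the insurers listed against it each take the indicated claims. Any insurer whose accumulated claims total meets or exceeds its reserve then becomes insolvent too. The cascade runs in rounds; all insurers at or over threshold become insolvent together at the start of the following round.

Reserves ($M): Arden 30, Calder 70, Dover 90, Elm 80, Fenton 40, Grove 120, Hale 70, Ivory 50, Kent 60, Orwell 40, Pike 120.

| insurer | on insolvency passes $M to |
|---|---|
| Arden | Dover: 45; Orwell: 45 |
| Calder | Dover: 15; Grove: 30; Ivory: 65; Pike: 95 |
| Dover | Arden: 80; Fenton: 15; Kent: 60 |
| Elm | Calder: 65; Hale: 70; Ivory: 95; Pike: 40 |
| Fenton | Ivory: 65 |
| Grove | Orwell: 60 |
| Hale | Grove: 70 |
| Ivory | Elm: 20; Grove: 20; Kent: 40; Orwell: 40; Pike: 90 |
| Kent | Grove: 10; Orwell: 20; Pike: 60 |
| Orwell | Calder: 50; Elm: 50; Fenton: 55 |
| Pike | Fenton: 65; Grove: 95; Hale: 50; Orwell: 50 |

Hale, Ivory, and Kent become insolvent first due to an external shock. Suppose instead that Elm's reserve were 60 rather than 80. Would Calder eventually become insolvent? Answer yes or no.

yes

With Elm's reserve at 60:
Round 1 — Hale, Ivory, Kent become insolvent (initial).
  Elm: +20 → 20 < 60
  Grove: +70+20+10 → 100 < 120
  Orwell: +40+20 → 60 ≥ 40
  Pike: +90+60 → 150 ≥ 120
Round 2 — Orwell, Pike become insolvent.
  Calder: +50 → 50 < 70
  Elm: +50 → 70 ≥ 60
  Fenton: +55+65 → 120 ≥ 40
  Grove: +95 → 195 ≥ 120
Round 3 — Elm, Fenton, Grove become insolvent.
  Calder: +65 → 115 ≥ 70
Round 4 — Calder becomes insolvent.
  Dover: +15 → 15 < 90
No further insolvencies.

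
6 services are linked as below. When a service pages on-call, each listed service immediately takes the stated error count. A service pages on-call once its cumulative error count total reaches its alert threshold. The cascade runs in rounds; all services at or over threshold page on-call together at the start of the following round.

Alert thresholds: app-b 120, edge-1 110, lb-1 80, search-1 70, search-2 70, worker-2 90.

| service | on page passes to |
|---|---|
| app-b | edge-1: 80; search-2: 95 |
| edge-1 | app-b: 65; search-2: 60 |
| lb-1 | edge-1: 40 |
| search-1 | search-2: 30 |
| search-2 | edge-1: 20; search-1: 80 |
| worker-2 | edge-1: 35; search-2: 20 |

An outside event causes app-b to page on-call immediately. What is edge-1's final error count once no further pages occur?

Round 1 — app-b pages on-call (initial).
  edge-1: +80 → 80 < 110
  search-2: +95 → 95 ≥ 70
Round 2 — search-2 pages on-call.
  edge-1: +20 → 100 < 110
  search-1: +80 → 80 ≥ 70
Round 3 — search-1 pages on-call.
No further pages.

100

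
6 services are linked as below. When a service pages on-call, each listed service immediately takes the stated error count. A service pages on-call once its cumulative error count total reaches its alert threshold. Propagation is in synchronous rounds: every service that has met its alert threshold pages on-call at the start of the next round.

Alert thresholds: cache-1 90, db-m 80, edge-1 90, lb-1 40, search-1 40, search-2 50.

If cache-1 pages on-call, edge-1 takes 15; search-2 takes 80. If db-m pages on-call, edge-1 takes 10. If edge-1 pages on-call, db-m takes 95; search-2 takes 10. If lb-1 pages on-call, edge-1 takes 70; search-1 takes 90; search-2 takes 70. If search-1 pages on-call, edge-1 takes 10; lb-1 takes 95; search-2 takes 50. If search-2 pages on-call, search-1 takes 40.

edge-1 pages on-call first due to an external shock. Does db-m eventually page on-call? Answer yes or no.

yes

Round 1 — edge-1 pages on-call (initial).
  db-m: +95 → 95 ≥ 80
  search-2: +10 → 10 < 50
Round 2 — db-m pages on-call.
No further pages.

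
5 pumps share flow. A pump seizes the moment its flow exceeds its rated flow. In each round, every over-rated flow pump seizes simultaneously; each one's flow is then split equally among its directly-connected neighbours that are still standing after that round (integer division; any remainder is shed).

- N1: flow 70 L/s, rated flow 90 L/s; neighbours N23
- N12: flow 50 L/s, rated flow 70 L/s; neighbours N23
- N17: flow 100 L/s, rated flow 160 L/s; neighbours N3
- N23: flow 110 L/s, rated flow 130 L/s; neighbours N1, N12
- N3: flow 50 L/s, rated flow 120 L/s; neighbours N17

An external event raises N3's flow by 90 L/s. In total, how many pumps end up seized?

2

Round 1 — N3 at 140 > 120. N3 seizes.
  N3 sheds 140 L/s to N17: 140 each.
    N17: 100+140 = 240 > 160
Round 2 — N17 seizes.
  N17 sheds 240 L/s: no online neighbours, lost.
No further seizures.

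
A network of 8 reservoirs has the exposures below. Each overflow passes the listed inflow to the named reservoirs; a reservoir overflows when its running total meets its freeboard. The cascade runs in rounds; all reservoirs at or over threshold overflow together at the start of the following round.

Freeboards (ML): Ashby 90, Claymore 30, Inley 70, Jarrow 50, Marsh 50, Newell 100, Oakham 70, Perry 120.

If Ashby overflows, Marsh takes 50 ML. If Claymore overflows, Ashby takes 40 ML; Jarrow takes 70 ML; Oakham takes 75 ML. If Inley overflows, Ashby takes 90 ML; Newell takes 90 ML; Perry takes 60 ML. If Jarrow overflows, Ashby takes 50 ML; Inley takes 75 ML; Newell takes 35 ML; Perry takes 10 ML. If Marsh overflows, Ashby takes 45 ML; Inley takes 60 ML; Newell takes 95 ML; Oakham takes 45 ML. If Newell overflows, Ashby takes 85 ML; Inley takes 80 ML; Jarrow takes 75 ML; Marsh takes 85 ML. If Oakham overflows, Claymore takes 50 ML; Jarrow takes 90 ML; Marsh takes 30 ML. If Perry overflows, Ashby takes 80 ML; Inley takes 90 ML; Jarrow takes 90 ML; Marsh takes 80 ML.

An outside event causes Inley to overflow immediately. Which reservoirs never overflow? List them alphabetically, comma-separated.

Claymore, Oakham, Perry

Round 1 — Inley overflows (initial).
  Ashby: +90 → 90 ≥ 90
  Newell: +90 → 90 < 100
  Perry: +60 → 60 < 120
Round 2 — Ashby overflows.
  Marsh: +50 → 50 ≥ 50
Round 3 — Marsh overflows.
  Newell: +95 → 185 ≥ 100
  Oakham: +45 → 45 < 70
Round 4 — Newell overflows.
  Jarrow: +75 → 75 ≥ 50
Round 5 — Jarrow overflows.
  Perry: +10 → 70 < 120
No further overflows.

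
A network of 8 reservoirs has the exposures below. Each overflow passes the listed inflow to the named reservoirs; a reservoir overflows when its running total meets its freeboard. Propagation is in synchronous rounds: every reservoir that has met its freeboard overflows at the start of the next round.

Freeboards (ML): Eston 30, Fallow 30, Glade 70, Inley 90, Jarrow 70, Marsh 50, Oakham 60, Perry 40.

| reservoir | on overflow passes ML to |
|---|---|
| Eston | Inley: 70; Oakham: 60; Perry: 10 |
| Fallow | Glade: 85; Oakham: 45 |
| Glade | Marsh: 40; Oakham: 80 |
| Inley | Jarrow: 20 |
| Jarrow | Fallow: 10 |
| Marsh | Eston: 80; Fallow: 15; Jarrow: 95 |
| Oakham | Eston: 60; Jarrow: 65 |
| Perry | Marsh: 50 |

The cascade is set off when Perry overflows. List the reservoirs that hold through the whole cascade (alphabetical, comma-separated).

Fallow, Glade, Inley

Round 1 — Perry overflows (initial).
  Marsh: +50 → 50 ≥ 50
Round 2 — Marsh overflows.
  Eston: +80 → 80 ≥ 30
  Fallow: +15 → 15 < 30
  Jarrow: +95 → 95 ≥ 70
Round 3 — Eston, Jarrow overflow.
  Fallow: +10 → 25 < 30
  Inley: +70 → 70 < 90
  Oakham: +60 → 60 ≥ 60
Round 4 — Oakham overflows.
No further overflows.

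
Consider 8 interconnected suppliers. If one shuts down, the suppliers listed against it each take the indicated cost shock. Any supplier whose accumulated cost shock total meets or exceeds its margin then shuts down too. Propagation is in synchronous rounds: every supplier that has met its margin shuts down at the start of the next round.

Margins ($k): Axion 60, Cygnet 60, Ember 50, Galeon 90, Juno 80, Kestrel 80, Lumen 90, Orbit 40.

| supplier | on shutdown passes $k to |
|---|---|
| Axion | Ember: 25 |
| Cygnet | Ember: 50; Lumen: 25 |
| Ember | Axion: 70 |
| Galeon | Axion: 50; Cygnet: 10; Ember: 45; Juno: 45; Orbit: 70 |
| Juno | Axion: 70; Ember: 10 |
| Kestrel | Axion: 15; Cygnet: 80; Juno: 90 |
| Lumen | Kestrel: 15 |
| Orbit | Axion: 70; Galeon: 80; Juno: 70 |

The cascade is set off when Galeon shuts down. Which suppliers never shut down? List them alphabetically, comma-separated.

Round 1 — Galeon shuts down (initial).
  Axion: +50 → 50 < 60
  Cygnet: +10 → 10 < 60
  Ember: +45 → 45 < 50
  Juno: +45 → 45 < 80
  Orbit: +70 → 70 ≥ 40
Round 2 — Orbit shuts down.
  Axion: +70 → 120 ≥ 60
  Juno: +70 → 115 ≥ 80
Round 3 — Axion, Juno shut down.
  Ember: +25+10 → 80 ≥ 50
Round 4 — Ember shuts down.
No further shutdowns.

Cygnet, Kestrel, Lumen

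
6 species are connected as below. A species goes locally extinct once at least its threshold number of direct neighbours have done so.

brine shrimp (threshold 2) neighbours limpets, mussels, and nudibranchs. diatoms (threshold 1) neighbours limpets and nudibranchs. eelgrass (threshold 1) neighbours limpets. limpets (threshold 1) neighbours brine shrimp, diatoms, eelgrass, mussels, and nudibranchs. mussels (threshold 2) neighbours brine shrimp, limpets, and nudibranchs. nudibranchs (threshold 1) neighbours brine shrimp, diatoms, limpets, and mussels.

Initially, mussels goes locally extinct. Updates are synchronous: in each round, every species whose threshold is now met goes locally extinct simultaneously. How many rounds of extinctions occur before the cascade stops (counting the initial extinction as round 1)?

Round 1 — mussels goes locally extinct (initial).
Round 2 — checking thresholds:
  brine shrimp: 1 of 3 neighbours < 2, holds.
  limpets: 1 of 5 neighbours ≥ 1, goes locally extinct.
  nudibranchs: 1 of 4 neighbours ≥ 1, goes locally extinct.
Round 3 — checking thresholds:
  brine shrimp: 3 of 3 neighbours ≥ 2, goes locally extinct.
  diatoms: 2 of 2 neighbours ≥ 1, goes locally extinct.
  eelgrass: 1 of 1 neighbours ≥ 1, goes locally extinct.
Round 4 — no new extinctions; cascade stops.

3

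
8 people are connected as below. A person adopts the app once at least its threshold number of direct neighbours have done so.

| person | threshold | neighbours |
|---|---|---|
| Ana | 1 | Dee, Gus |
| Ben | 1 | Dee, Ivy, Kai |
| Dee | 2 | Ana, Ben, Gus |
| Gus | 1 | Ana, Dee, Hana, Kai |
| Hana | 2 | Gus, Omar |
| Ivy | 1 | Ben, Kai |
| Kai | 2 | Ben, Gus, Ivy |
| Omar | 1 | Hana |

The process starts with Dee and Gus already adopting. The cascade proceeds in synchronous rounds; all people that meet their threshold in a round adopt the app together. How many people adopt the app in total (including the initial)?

Round 1 — Dee, Gus adopt the app (initial).
Round 2 — checking thresholds:
  Ana: 2 of 2 neighbours ≥ 1, adopts the app.
  Ben: 1 of 3 neighbours ≥ 1, adopts the app.
  Hana: 1 of 2 neighbours < 2, not yet.
  Kai: 1 of 3 neighbours < 2, not yet.
Round 3 — checking thresholds:
  Hana: 1 of 2 neighbours < 2, not yet.
  Ivy: 1 of 2 neighbours ≥ 1, adopts the app.
  Kai: 2 of 3 neighbours ≥ 2, adopts the app.
Round 4 — no new adoptions; cascade stops.

6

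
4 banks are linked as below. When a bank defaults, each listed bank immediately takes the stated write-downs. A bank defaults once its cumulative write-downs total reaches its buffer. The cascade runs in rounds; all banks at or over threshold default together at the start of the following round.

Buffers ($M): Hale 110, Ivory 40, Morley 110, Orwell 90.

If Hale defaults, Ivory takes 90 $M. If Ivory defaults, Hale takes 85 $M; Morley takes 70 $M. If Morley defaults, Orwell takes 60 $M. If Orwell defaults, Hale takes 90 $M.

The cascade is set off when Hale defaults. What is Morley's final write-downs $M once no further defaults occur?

70

Round 1 — Hale defaults (initial).
  Ivory: +90 → 90 ≥ 40
Round 2 — Ivory defaults.
  Morley: +70 → 70 < 110
No further defaults.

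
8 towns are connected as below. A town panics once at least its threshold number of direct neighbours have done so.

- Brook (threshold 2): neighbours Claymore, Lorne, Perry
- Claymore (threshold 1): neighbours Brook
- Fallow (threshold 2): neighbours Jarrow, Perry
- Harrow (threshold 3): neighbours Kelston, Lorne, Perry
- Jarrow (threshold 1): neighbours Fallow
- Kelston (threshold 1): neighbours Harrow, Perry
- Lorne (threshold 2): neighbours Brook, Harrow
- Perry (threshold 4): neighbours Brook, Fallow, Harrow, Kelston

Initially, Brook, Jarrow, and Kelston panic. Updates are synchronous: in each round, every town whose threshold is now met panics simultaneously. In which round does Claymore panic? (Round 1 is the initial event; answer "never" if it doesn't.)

2

Round 1 — Brook, Jarrow, Kelston panic (initial).
Round 2 — checking thresholds:
  Claymore: 1 of 1 neighbours ≥ 1, panics.
  Fallow: 1 of 2 neighbours < 2, not yet.
  Harrow: 1 of 3 neighbours < 3, not yet.
  Lorne: 1 of 2 neighbours < 2, not yet.
  Perry: 2 of 4 neighbours < 4, not yet.
Round 3 — no new panics; cascade stops.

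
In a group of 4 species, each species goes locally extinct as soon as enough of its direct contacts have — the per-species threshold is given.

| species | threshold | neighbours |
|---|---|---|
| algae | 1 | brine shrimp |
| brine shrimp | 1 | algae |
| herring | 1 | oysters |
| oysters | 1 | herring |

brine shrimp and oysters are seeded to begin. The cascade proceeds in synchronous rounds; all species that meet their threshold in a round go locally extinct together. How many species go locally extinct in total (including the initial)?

Round 1 — brine shrimp, oysters go locally extinct (initial).
Round 2 — checking thresholds:
  algae: 1 of 1 neighbours ≥ 1, goes locally extinct.
  herring: 1 of 1 neighbours ≥ 1, goes locally extinct.
Round 3 — no new extinctions; cascade stops.

4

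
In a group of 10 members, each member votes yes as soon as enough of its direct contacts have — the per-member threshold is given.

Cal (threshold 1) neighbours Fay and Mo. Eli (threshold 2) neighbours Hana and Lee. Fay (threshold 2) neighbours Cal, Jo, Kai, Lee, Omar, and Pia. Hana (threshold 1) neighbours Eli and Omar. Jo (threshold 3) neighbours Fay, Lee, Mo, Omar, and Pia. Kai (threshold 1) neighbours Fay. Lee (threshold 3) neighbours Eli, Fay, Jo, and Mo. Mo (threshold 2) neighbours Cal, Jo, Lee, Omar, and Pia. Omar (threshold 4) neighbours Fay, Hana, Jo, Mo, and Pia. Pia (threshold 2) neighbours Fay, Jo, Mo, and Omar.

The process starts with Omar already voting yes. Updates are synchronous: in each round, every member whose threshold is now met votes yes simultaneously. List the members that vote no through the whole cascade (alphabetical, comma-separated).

Round 1 — Omar votes yes (initial).
Round 2 — checking thresholds:
  Fay: 1 of 6 neighbours < 2, holds.
  Hana: 1 of 2 neighbours ≥ 1, votes yes.
  Jo: 1 of 5 neighbours < 3, holds.
  Mo: 1 of 5 neighbours < 2, holds.
  Pia: 1 of 4 neighbours < 2, holds.
Round 3 — no new yes votes; cascade stops.

Cal, Eli, Fay, Jo, Kai, Lee, Mo, Pia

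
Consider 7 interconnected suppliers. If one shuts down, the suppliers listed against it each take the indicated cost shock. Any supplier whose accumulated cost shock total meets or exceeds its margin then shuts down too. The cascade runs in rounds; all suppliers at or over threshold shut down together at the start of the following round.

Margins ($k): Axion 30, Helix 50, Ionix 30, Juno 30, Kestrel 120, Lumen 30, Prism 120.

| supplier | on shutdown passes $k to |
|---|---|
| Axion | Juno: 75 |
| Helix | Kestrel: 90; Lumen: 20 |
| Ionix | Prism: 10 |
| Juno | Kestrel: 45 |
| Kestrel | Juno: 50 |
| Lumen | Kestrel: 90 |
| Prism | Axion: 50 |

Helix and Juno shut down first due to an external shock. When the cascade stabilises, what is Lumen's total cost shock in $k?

Round 1 — Helix, Juno shut down (initial).
  Kestrel: +90+45 → 135 ≥ 120
  Lumen: +20 → 20 < 30
Round 2 — Kestrel shuts down.
No further shutdowns.

20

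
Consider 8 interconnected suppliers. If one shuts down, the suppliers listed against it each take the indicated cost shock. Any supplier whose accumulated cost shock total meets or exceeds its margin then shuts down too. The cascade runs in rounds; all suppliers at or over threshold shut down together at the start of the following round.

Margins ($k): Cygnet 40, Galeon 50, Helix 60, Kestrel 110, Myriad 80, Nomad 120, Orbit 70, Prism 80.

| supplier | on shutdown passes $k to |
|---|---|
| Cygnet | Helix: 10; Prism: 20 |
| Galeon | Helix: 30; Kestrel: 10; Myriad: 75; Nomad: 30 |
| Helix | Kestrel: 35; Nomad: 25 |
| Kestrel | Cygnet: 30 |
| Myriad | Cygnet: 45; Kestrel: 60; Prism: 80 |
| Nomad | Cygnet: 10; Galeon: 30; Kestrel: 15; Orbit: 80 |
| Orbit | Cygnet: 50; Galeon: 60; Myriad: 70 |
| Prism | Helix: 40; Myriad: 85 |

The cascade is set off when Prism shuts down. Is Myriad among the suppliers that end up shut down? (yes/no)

Round 1 — Prism shuts down (initial).
  Helix: +40 → 40 < 60
  Myriad: +85 → 85 ≥ 80
Round 2 — Myriad shuts down.
  Cygnet: +45 → 45 ≥ 40
  Kestrel: +60 → 60 < 110
Round 3 — Cygnet shuts down.
  Helix: +10 → 50 < 60
No further shutdowns.

yes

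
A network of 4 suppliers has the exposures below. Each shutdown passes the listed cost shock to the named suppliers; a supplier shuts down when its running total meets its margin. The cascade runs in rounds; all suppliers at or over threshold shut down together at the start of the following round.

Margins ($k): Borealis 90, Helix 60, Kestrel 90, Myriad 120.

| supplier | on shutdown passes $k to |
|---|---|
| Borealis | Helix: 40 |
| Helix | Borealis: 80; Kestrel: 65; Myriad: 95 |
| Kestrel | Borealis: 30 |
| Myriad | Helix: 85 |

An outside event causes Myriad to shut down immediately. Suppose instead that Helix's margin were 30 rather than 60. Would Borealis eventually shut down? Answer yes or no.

With Helix's margin at 30:
Round 1 — Myriad shuts down (initial).
  Helix: +85 → 85 ≥ 30
Round 2 — Helix shuts down.
  Borealis: +80 → 80 < 90
  Kestrel: +65 → 65 < 90
No further shutdowns.

no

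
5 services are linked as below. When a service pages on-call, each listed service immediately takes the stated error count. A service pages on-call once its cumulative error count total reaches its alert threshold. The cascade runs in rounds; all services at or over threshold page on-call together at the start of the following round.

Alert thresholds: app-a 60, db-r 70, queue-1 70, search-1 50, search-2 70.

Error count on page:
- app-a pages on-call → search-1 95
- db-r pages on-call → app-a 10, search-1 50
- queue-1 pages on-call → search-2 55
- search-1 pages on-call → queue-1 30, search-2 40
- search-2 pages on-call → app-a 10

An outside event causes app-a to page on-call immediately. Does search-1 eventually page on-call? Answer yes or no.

yes

Round 1 — app-a pages on-call (initial).
  search-1: +95 → 95 ≥ 50
Round 2 — search-1 pages on-call.
  queue-1: +30 → 30 < 70
  search-2: +40 → 40 < 70
No further pages.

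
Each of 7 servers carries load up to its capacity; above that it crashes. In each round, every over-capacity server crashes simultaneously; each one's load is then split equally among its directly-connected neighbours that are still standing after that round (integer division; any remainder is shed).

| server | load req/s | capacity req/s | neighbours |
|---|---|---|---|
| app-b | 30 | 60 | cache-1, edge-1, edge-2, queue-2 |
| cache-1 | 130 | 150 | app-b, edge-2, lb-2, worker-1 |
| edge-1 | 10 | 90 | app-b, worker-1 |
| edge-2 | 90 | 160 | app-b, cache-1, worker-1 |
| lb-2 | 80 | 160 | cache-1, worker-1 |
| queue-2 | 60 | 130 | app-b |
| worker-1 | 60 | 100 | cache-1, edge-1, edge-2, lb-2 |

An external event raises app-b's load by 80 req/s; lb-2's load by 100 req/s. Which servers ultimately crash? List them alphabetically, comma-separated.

Round 1 — app-b at 110 > 60; lb-2 at 180 > 160. app-b, lb-2 crash.
  app-b sheds 110 req/s to cache-1, edge-1, edge-2, queue-2: 27 each (2 lost).
    cache-1: 130+27 = 157 > 150
    edge-1: 10+27 = 37 ≤ 90
    edge-2: 90+27 = 117 ≤ 160
    queue-2: 60+27 = 87 ≤ 130
  lb-2 sheds 180 req/s to cache-1, worker-1: 90 each.
    cache-1: 157+90 = 247 > 150
    worker-1: 60+90 = 150 > 100
Round 2 — cache-1, worker-1 crash.
  cache-1 sheds 247 req/s to edge-2: 247 each.
    edge-2: 117+247 = 364 > 160
  worker-1 sheds 150 req/s to edge-1, edge-2: 75 each.
    edge-1: 37+75 = 112 > 90
    edge-2: 364+75 = 439 > 160
Round 3 — edge-1, edge-2 crash.
  edge-1 sheds 112 req/s: no online neighbours, lost.
  edge-2 sheds 439 req/s: no online neighbours, lost.
No further crashes.

app-b, cache-1, edge-1, edge-2, lb-2, worker-1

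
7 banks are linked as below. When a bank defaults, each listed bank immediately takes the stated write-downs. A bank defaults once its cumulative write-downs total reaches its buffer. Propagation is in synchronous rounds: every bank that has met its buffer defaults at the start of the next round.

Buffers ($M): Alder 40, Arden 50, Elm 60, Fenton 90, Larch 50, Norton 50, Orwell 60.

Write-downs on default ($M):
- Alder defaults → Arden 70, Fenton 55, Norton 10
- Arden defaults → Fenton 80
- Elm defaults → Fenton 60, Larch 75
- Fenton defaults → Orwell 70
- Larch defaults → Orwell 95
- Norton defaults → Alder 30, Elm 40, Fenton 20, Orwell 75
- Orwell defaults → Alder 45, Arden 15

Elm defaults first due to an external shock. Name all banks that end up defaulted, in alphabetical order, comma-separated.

Round 1 — Elm defaults (initial).
  Fenton: +60 → 60 < 90
  Larch: +75 → 75 ≥ 50
Round 2 — Larch defaults.
  Orwell: +95 → 95 ≥ 60
Round 3 — Orwell defaults.
  Alder: +45 → 45 ≥ 40
  Arden: +15 → 15 < 50
Round 4 — Alder defaults.
  Arden: +70 → 85 ≥ 50
  Fenton: +55 → 115 ≥ 90
  Norton: +10 → 10 < 50
Round 5 — Arden, Fenton default.
No further defaults.

Alder, Arden, Elm, Fenton, Larch, Orwell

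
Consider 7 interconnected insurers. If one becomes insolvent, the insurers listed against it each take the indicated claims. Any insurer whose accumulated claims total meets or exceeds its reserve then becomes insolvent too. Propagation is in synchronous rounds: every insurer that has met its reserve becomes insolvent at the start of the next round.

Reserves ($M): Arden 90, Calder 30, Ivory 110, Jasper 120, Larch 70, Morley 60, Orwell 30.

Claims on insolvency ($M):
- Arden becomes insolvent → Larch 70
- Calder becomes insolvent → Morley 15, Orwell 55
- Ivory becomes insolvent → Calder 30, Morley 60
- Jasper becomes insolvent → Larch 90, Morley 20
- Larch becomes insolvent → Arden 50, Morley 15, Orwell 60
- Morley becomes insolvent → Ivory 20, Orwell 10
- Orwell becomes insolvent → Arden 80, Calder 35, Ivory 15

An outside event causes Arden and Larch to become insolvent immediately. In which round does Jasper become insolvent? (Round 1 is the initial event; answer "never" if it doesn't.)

never

Round 1 — Arden, Larch become insolvent (initial).
  Morley: +15 → 15 < 60
  Orwell: +60 → 60 ≥ 30
Round 2 — Orwell becomes insolvent.
  Calder: +35 → 35 ≥ 30
  Ivory: +15 → 15 < 110
Round 3 — Calder becomes insolvent.
  Morley: +15 → 30 < 60
No further insolvencies.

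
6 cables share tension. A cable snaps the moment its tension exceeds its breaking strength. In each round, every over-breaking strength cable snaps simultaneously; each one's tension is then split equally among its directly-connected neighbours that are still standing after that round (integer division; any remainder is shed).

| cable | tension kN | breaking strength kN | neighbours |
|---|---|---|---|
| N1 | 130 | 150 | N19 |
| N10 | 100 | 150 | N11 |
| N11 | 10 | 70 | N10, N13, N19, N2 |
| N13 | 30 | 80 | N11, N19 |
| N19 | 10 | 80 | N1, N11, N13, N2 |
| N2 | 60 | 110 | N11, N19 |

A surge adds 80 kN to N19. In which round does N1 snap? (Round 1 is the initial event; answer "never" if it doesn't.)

2

Round 1 — N19 at 90 > 80. N19 snaps.
  N19 sheds 90 kN to N1, N11, N13, N2: 22 each (2 lost).
    N1: 130+22 = 152 > 150
    N11: 10+22 = 32 ≤ 70
    N13: 30+22 = 52 ≤ 80
    N2: 60+22 = 82 ≤ 110
Round 2 — N1 snaps.
  N1 sheds 152 kN: no online neighbours, lost.
No further breaks.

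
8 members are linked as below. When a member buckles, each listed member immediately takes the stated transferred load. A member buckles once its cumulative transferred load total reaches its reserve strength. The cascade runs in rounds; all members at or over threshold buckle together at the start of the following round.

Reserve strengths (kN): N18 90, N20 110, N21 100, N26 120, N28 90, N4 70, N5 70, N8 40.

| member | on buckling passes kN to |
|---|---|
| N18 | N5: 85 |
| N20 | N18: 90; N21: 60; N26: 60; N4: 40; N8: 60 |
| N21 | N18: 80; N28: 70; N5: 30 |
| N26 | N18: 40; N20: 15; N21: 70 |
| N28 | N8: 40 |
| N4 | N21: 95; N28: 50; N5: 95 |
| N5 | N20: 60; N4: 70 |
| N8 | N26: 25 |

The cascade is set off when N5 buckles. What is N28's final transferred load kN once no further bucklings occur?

50

Round 1 — N5 buckles (initial).
  N20: +60 → 60 < 110
  N4: +70 → 70 ≥ 70
Round 2 — N4 buckles.
  N21: +95 → 95 < 100
  N28: +50 → 50 < 90
No further bucklings.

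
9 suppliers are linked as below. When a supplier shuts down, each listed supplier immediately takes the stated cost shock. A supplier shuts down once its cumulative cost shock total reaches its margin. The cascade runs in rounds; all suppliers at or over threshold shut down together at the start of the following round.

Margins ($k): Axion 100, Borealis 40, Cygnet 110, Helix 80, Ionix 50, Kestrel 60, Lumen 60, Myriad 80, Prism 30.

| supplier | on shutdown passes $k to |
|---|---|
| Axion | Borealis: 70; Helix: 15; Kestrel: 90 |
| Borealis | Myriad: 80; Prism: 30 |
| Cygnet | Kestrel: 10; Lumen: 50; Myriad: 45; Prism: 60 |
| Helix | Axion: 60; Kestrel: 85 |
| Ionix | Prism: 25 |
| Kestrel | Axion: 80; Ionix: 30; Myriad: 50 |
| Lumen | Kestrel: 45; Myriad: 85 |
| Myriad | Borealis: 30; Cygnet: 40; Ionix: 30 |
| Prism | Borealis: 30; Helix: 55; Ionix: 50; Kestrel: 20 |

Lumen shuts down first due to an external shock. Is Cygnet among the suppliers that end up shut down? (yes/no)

no

Round 1 — Lumen shuts down (initial).
  Kestrel: +45 → 45 < 60
  Myriad: +85 → 85 ≥ 80
Round 2 — Myriad shuts down.
  Borealis: +30 → 30 < 40
  Cygnet: +40 → 40 < 110
  Ionix: +30 → 30 < 50
No further shutdowns.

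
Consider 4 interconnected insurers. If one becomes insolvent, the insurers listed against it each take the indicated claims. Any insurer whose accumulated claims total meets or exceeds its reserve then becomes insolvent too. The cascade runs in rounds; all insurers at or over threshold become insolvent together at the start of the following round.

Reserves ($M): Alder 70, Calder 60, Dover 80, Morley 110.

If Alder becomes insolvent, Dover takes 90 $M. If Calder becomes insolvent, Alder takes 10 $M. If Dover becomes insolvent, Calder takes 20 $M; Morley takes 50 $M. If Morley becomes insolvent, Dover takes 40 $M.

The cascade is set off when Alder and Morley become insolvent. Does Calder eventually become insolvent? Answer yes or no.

Round 1 — Alder, Morley become insolvent (initial).
  Dover: +90+40 → 130 ≥ 80
Round 2 — Dover becomes insolvent.
  Calder: +20 → 20 < 60
No further insolvencies.

no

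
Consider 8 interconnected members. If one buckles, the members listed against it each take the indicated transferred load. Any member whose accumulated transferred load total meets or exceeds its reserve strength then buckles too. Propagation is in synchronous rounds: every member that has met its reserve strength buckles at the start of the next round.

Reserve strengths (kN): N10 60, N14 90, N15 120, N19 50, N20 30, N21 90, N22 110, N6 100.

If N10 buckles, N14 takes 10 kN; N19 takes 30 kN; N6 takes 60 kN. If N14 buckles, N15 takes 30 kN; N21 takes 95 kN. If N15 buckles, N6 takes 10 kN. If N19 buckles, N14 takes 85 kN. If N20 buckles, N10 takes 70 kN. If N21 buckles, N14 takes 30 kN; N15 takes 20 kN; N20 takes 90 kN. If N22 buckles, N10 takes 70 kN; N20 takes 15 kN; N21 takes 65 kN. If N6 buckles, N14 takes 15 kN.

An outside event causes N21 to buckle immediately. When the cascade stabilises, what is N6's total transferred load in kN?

Round 1 — N21 buckles (initial).
  N14: +30 → 30 < 90
  N15: +20 → 20 < 120
  N20: +90 → 90 ≥ 30
Round 2 — N20 buckles.
  N10: +70 → 70 ≥ 60
Round 3 — N10 buckles.
  N14: +10 → 40 < 90
  N19: +30 → 30 < 50
  N6: +60 → 60 < 100
No further bucklings.

60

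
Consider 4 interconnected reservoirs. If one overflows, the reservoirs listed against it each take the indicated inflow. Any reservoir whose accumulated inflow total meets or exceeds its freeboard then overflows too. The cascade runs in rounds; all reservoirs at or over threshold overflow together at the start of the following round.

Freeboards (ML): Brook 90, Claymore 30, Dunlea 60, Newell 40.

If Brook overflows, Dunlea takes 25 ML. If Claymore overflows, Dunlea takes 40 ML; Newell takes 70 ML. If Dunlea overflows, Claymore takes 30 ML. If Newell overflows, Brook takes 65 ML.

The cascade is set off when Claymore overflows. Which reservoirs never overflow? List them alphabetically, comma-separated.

Brook, Dunlea

Round 1 — Claymore overflows (initial).
  Dunlea: +40 → 40 < 60
  Newell: +70 → 70 ≥ 40
Round 2 — Newell overflows.
  Brook: +65 → 65 < 90
No further overflows.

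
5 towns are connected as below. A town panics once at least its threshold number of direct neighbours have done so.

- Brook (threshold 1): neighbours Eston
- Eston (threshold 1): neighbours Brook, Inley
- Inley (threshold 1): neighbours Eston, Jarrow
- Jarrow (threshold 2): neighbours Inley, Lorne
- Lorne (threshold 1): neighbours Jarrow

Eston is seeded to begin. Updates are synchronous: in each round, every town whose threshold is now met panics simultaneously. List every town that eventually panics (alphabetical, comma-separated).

Brook, Eston, Inley

Round 1 — Eston panics (initial).
Round 2 — checking thresholds:
  Brook: 1 of 1 neighbours ≥ 1, panics.
  Inley: 1 of 2 neighbours ≥ 1, panics.
Round 3 — no new panics; cascade stops.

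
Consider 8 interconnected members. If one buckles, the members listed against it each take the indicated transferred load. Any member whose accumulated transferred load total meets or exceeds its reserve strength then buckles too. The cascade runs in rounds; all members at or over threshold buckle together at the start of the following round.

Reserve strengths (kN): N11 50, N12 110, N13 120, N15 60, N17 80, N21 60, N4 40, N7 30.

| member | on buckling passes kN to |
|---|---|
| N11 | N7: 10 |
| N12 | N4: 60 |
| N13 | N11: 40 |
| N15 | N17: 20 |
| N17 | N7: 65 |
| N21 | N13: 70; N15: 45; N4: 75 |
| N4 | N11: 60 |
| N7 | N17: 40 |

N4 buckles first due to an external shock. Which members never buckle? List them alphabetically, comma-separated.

Round 1 — N4 buckles (initial).
  N11: +60 → 60 ≥ 50
Round 2 — N11 buckles.
  N7: +10 → 10 < 30
No further bucklings.

N12, N13, N15, N17, N21, N7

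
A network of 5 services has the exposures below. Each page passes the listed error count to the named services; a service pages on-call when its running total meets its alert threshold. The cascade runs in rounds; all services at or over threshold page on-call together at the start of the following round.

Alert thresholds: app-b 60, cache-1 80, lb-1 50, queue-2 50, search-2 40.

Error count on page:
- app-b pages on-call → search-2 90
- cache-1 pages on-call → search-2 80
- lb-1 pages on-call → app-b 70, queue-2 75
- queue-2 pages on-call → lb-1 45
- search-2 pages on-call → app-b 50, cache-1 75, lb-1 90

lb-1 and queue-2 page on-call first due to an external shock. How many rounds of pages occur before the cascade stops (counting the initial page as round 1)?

3

Round 1 — lb-1, queue-2 page on-call (initial).
  app-b: +70 → 70 ≥ 60
Round 2 — app-b pages on-call.
  search-2: +90 → 90 ≥ 40
Round 3 — search-2 pages on-call.
  cache-1: +75 → 75 < 80
No further pages.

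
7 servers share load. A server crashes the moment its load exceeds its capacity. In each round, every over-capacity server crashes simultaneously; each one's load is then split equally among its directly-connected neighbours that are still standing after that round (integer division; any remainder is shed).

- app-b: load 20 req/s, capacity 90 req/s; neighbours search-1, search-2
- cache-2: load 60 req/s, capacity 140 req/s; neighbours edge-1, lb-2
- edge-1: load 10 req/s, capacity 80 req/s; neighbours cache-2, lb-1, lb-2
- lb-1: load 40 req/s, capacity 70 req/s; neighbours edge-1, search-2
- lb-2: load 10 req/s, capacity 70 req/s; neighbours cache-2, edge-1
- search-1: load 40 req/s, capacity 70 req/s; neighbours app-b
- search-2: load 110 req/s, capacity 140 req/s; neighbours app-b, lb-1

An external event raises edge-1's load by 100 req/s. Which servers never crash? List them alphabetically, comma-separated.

cache-2, lb-2

Round 1 — edge-1 at 110 > 80. edge-1 crashes.
  edge-1 sheds 110 req/s to cache-2, lb-1, lb-2: 36 each (2 lost).
    cache-2: 60+36 = 96 ≤ 140
    lb-1: 40+36 = 76 > 70
    lb-2: 10+36 = 46 ≤ 70
Round 2 — lb-1 crashes.
  lb-1 sheds 76 req/s to search-2: 76 each.
    search-2: 110+76 = 186 > 140
Round 3 — search-2 crashes.
  search-2 sheds 186 req/s to app-b: 186 each.
    app-b: 20+186 = 206 > 90
Round 4 — app-b crashes.
  app-b sheds 206 req/s to search-1: 206 each.
    search-1: 40+206 = 246 > 70
Round 5 — search-1 crashes.
  search-1 sheds 246 req/s: no online neighbours, lost.
No further crashes.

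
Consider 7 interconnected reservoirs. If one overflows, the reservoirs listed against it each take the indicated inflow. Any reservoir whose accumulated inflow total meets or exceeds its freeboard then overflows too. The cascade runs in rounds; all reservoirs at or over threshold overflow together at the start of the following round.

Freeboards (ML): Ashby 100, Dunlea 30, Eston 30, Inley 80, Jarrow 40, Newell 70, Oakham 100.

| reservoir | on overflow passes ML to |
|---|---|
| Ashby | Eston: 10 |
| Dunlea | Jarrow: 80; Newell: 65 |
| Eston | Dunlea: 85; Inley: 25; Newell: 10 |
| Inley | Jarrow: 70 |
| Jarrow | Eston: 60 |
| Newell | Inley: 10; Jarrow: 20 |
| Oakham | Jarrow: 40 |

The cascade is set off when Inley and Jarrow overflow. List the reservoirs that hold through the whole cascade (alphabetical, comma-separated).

Round 1 — Inley, Jarrow overflow (initial).
  Eston: +60 → 60 ≥ 30
Round 2 — Eston overflows.
  Dunlea: +85 → 85 ≥ 30
  Newell: +10 → 10 < 70
Round 3 — Dunlea overflows.
  Newell: +65 → 75 ≥ 70
Round 4 — Newell overflows.
No further overflows.

Ashby, Oakham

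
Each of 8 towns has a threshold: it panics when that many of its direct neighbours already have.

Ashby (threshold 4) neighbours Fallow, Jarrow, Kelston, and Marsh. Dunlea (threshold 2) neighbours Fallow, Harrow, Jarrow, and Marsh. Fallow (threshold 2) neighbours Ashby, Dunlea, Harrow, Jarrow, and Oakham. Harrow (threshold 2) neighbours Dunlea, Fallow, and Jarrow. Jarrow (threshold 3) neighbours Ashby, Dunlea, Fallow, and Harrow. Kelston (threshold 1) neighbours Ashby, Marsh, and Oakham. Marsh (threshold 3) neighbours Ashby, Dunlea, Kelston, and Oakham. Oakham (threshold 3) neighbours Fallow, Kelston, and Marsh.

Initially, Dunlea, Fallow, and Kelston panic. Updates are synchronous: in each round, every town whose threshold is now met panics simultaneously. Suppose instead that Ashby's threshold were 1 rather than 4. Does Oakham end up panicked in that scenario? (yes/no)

yes

With Ashby's threshold at 1:
Round 1 — Dunlea, Fallow, Kelston panic (initial).
Round 2 — checking thresholds:
  Ashby: 2 of 4 neighbours ≥ 1, panics.
  Harrow: 2 of 3 neighbours ≥ 2, panics.
  Jarrow: 2 of 4 neighbours < 3, holds.
  Marsh: 2 of 4 neighbours < 3, holds.
  Oakham: 2 of 3 neighbours < 3, holds.
Round 3 — checking thresholds:
  Jarrow: 4 of 4 neighbours ≥ 3, panics.
  Marsh: 3 of 4 neighbours ≥ 3, panics.
  Oakham: 2 of 3 neighbours < 3, holds.
Round 4 — checking thresholds:
  Oakham: 3 of 3 neighbours ≥ 3, panics.
Round 5 — no new panics; cascade stops.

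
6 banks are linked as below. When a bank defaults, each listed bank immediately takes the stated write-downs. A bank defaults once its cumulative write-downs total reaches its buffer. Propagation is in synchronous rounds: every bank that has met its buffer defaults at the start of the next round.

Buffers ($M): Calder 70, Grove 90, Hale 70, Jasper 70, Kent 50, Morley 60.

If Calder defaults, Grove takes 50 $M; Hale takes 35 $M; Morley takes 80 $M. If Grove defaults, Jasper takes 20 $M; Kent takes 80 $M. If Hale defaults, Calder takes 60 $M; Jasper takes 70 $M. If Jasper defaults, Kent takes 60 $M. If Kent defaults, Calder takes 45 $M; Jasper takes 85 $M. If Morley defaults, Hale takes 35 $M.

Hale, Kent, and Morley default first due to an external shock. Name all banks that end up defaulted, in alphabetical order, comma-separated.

Round 1 — Hale, Kent, Morley default (initial).
  Calder: +60+45 → 105 ≥ 70
  Jasper: +70+85 → 155 ≥ 70
Round 2 — Calder, Jasper default.
  Grove: +50 → 50 < 90
No further defaults.

Calder, Hale, Jasper, Kent, Morley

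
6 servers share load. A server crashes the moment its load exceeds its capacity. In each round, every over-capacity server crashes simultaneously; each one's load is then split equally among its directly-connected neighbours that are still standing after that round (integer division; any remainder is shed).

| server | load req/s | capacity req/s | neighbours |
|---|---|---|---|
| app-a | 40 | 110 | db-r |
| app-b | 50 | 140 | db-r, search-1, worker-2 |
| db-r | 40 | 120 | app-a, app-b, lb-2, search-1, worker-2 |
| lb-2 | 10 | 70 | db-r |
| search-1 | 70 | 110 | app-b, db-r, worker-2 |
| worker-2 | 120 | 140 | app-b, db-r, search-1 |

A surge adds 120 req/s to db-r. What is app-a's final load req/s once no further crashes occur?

72

Round 1 — db-r at 160 > 120. db-r crashes.
  db-r sheds 160 req/s to app-a, app-b, lb-2, search-1, worker-2: 32 each.
    app-a: 40+32 = 72 ≤ 110
    app-b: 50+32 = 82 ≤ 140
    lb-2: 10+32 = 42 ≤ 70
    search-1: 70+32 = 102 ≤ 110
    worker-2: 120+32 = 152 > 140
Round 2 — worker-2 crashes.
  worker-2 sheds 152 req/s to app-b, search-1: 76 each.
    app-b: 82+76 = 158 > 140
    search-1: 102+76 = 178 > 110
Round 3 — app-b, search-1 crash.
  app-b sheds 158 req/s: no online neighbours, lost.
  search-1 sheds 178 req/s: no online neighbours, lost.
No further crashes.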